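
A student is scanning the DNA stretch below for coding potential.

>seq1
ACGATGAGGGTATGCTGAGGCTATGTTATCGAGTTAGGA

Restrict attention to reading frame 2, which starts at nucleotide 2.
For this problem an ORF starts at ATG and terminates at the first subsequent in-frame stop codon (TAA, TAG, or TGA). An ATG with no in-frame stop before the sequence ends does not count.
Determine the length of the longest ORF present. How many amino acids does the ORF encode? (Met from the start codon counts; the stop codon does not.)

Frame 2: CGA TGA GGG TAT GCT GAG GCT ATG TTA TCG AGT TAG — ATG at 23, stop TAG at 35 → 15 nt.
Longest: frame 2, positions 23–37, 15 nt = 5 codons = 4 aa. → 4 amino acids.

4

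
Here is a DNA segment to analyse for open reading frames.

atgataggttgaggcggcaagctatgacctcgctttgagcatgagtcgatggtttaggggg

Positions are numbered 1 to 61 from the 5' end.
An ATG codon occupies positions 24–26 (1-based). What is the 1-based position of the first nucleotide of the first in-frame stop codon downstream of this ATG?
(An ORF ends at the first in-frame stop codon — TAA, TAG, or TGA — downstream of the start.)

Codons from position 24: ATG (24–26), ACC (27–29), TCG (30–32), CTT (33–35), TGA (36–38).
TGA is a stop codon; it begins at position 36.

36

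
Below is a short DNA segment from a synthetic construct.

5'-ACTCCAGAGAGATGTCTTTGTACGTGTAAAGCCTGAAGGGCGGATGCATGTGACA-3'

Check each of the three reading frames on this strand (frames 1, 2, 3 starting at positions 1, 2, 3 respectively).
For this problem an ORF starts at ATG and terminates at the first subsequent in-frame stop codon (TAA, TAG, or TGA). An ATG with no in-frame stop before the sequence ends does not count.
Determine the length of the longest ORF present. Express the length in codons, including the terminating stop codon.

Frame 1: ACT CCA GAG AGA TGT CTT TGT ACG TGT AAA GCC TGA AGG GCG GAT GCA TGT GAC — no ATG→stop ORF.
Frame 2: CTC CAG AGA GAT GTC TTT GTA CGT GTA AAG CCT GAA GGG CGG ATG CAT GTG ACA — no ATG→stop ORF.
Frame 3: TCC AGA GAG ATG TCT TTG TAC GTG TAA AGC CTG AAG GGC GGA TGC ATG TGA — ATG at 12, stop TAA at 27 → 18 nt; ATG at 48, stop TGA at 51 → 6 nt.
Longest: frame 3, positions 12–29, 18 nt = 6 codons = 5 aa. → 6 codons.

6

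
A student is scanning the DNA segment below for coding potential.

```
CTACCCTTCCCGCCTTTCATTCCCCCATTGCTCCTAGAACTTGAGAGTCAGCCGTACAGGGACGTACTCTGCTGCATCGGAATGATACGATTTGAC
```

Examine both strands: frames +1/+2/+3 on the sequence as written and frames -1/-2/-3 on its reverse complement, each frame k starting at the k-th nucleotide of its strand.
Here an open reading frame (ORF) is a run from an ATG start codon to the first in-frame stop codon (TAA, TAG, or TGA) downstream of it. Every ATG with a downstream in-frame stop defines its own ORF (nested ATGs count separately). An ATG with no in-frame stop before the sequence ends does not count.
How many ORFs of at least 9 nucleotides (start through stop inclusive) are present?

2

Reverse complement (5'→3'): GTCAAATCGTATCATTCCGATGCAGCAGAGTACGTCCCTGTACGGCTGACTCTCAAGTTCTAGGAGCAATGGGGGAATGAAAGGCGGGAAGGGTAG
Frame +1: CTA CCC TTC CCG CCT TTC ATT CCC CCA TTG CTC CTA GAA CTT GAG AGT CAG CCG TAC AGG GAC GTA CTC TGC TGC ATC GGA ATG ATA CGA TTT GAC — no ATG→stop ORF.
Frame +2: TAC CCT TCC CGC CTT TCA TTC CCC CAT TGC TCC TAG AAC TTG AGA GTC AGC CGT ACA GGG ACG TAC TCT GCT GCA TCG GAA TGA TAC GAT TTG — no ATG→stop ORF.
Frame +3: ACC CTT CCC GCC TTT CAT TCC CCC ATT GCT CCT AGA ACT TGA GAG TCA GCC GTA CAG GGA CGT ACT CTG CTG CAT CGG AAT GAT ACG ATT TGA — no ATG→stop ORF.
Frame -1: GTC AAA TCG TAT CAT TCC GAT GCA GCA GAG TAC GTC CCT GTA CGG CTG ACT CTC AAG TTC TAG GAG CAA TGG GGG AAT GAA AGG CGG GAA GGG TAG — no ATG→stop ORF.
Frame -2: TCA AAT CGT ATC ATT CCG ATG CAG CAG AGT ACG TCC CTG TAC GGC TGA CTC TCA AGT TCT AGG AGC AAT GGG GGA ATG AAA GGC GGG AAG GGT — ATG at 20, stop TGA at 47 → 30 nt.
Frame -3: CAA ATC GTA TCA TTC CGA TGC AGC AGA GTA CGT CCC TGT ACG GCT GAC TCT CAA GTT CTA GGA GCA ATG GGG GAA TGA AAG GCG GGA AGG GTA — ATG at 69, stop TGA at 78 → 12 nt.
ORFs ≥ 9 nucleotides: frame -2 20–49 (30 nucleotides), frame -3 69–80 (12 nucleotides). Count = 2.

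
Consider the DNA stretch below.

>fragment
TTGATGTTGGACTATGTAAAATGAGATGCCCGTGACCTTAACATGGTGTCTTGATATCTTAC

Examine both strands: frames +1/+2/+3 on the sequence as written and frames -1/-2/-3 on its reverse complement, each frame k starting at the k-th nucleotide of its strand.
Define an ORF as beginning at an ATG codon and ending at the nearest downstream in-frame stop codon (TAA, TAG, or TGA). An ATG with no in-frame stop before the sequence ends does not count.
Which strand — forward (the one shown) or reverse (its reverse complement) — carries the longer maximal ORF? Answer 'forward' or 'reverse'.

Reverse complement (5'→3'): GTAAGATATCAAGACACCATGTTAAGGTCACGGGCATCTCATTTTACATAGTCCAACATCAA
Frame +1: TTG ATG TTG GAC TAT GTA AAA TGA GAT GCC CGT GAC CTT AAC ATG GTG TCT TGA TAT CTT — ATG at 4, stop TGA at 22 → 21 nt; ATG at 43, stop TGA at 52 → 12 nt.
Frame +2: TGA TGT TGG ACT ATG TAA AAT GAG ATG CCC GTG ACC TTA ACA TGG TGT CTT GAT ATC TTA — ATG at 14, stop TAA at 17 → 6 nt.
Frame +3: GAT GTT GGA CTA TGT AAA ATG AGA TGC CCG TGA CCT TAA CAT GGT GTC TTG ATA TCT TAC — ATG at 21, stop TGA at 33 → 15 nt.
Frame -1: GTA AGA TAT CAA GAC ACC ATG TTA AGG TCA CGG GCA TCT CAT TTT ACA TAG TCC AAC ATC — ATG at 19, stop TAG at 49 → 33 nt.
Frame -2: TAA GAT ATC AAG ACA CCA TGT TAA GGT CAC GGG CAT CTC ATT TTA CAT AGT CCA ACA TCA — no ATG→stop ORF.
Frame -3: AAG ATA TCA AGA CAC CAT GTT AAG GTC ACG GGC ATC TCA TTT TAC ATA GTC CAA CAT CAA — no ATG→stop ORF.
Forward-strand max 21 nt; reverse-strand max 33 nt. The reverse strand has the longer ORF.

reverse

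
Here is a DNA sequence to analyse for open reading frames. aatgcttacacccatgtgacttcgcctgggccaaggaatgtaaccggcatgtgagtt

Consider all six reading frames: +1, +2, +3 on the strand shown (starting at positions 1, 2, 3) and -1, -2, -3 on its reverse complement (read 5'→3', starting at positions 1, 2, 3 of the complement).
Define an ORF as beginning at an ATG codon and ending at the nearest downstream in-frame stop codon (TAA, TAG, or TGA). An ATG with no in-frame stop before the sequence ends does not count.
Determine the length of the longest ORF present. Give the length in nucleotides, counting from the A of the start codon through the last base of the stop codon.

45

Reverse complement (5'→3'): AACTCACATGCCGGTTACATTCCTTGGCCCAGGCGAAGTCACATGGGTGTAAGCATT
Frame +1: AAT GCT TAC ACC CAT GTG ACT TCG CCT GGG CCA AGG AAT GTA ACC GGC ATG TGA GTT — ATG at 49, stop TGA at 52 → 6 nt.
Frame +2: ATG CTT ACA CCC ATG TGA CTT CGC CTG GGC CAA GGA ATG TAA CCG GCA TGT GAG — ATG at 2, stop TGA at 17 → 18 nt; ATG at 14, stop TGA at 17 → 6 nt; ATG at 38, stop TAA at 41 → 6 nt.
Frame +3: TGC TTA CAC CCA TGT GAC TTC GCC TGG GCC AAG GAA TGT AAC CGG CAT GTG AGT — no ATG→stop ORF.
Frame -1: AAC TCA CAT GCC GGT TAC ATT CCT TGG CCC AGG CGA AGT CAC ATG GGT GTA AGC ATT — no ATG→stop ORF.
Frame -2: ACT CAC ATG CCG GTT ACA TTC CTT GGC CCA GGC GAA GTC ACA TGG GTG TAA GCA — ATG at 8, stop TAA at 50 → 45 nt.
Frame -3: CTC ACA TGC CGG TTA CAT TCC TTG GCC CAG GCG AAG TCA CAT GGG TGT AAG CAT — no ATG→stop ORF.
Longest: frame -2, positions 8–52, 45 nt = 15 codons = 14 aa. → 45 nucleotides.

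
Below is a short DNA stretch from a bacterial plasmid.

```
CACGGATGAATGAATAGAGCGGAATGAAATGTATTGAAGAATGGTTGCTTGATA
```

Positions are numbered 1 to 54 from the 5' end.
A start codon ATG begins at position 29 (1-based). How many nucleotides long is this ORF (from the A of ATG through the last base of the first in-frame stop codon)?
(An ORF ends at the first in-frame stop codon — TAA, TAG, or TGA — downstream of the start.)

Codons from position 29: ATG (29–31), TAT (32–34), TGA (35–37).
TGA is the first in-frame stop; ORF spans 29–37, 9 nucleotides.

9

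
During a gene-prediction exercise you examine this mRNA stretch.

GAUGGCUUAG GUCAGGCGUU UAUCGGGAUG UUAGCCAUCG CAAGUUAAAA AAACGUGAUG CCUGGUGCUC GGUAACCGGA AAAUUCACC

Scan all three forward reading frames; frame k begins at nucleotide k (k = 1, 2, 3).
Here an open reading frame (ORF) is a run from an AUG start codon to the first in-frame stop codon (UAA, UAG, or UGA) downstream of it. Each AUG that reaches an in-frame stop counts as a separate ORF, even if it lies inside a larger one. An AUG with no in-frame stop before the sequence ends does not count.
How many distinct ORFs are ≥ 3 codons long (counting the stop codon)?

Frame 1: GAU GGC UUA GGU CAG GCG UUU AUC GGG AUG UUA GCC AUC GCA AGU UAA AAA AAC GUG AUG CCU GGU GCU CGG UAA CCG GAA AAU UCA — AUG at 28, stop UAA at 46 → 21 nt; AUG at 58, stop UAA at 73 → 18 nt.
Frame 2: AUG GCU UAG GUC AGG CGU UUA UCG GGA UGU UAG CCA UCG CAA GUU AAA AAA ACG UGA UGC CUG GUG CUC GGU AAC CGG AAA AUU CAC — AUG at 2, stop UAG at 8 → 9 nt.
Frame 3: UGG CUU AGG UCA GGC GUU UAU CGG GAU GUU AGC CAU CGC AAG UUA AAA AAA CGU GAU GCC UGG UGC UCG GUA ACC GGA AAA UUC ACC — no AUG→stop ORF.
ORFs ≥ 3 codons: frame 1 28–48 (7 codons), frame 1 58–75 (6 codons), frame 2 2–10 (3 codons). Count = 3.

3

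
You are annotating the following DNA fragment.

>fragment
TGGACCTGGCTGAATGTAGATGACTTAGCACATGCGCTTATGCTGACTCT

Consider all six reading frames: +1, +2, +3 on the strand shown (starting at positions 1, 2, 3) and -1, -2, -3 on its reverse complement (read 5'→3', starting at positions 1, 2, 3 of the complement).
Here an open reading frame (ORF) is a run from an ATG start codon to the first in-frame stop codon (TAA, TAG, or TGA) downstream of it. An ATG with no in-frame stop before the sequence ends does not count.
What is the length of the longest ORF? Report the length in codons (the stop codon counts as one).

5

Reverse complement (5'→3'): AGAGTCAGCATAAGCGCATGTGCTAAGTCATCTACATTCAGCCAGGTCCA
Frame +1: TGG ACC TGG CTG AAT GTA GAT GAC TTA GCA CAT GCG CTT ATG CTG ACT — no ATG→stop ORF.
Frame +2: GGA CCT GGC TGA ATG TAG ATG ACT TAG CAC ATG CGC TTA TGC TGA CTC — ATG at 14, stop TAG at 17 → 6 nt; ATG at 20, stop TAG at 26 → 9 nt; ATG at 32, stop TGA at 44 → 15 nt.
Frame +3: GAC CTG GCT GAA TGT AGA TGA CTT AGC ACA TGC GCT TAT GCT GAC TCT — no ATG→stop ORF.
Frame -1: AGA GTC AGC ATA AGC GCA TGT GCT AAG TCA TCT ACA TTC AGC CAG GTC — no ATG→stop ORF.
Frame -2: GAG TCA GCA TAA GCG CAT GTG CTA AGT CAT CTA CAT TCA GCC AGG TCC — no ATG→stop ORF.
Frame -3: AGT CAG CAT AAG CGC ATG TGC TAA GTC ATC TAC ATT CAG CCA GGT CCA — ATG at 18, stop TAA at 24 → 9 nt.
Longest: frame +2, positions 32–46, 15 nt = 5 codons = 4 aa. → 5 codons.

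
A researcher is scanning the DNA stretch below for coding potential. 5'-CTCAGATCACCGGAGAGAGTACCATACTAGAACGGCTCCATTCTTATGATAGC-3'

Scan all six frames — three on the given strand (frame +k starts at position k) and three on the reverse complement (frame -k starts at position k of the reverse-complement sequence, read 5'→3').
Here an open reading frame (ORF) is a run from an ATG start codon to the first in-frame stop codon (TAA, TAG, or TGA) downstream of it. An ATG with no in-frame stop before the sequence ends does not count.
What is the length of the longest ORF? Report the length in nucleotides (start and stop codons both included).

24

Reverse complement (5'→3'): GCTATCATAAGAATGGAGCCGTTCTAGTATGGTACTCTCTCCGGTGATCTGAG
Frame +1: CTC AGA TCA CCG GAG AGA GTA CCA TAC TAG AAC GGC TCC ATT CTT ATG ATA — no ATG→stop ORF.
Frame +2: TCA GAT CAC CGG AGA GAG TAC CAT ACT AGA ACG GCT CCA TTC TTA TGA TAG — no ATG→stop ORF.
Frame +3: CAG ATC ACC GGA GAG AGT ACC ATA CTA GAA CGG CTC CAT TCT TAT GAT AGC — no ATG→stop ORF.
Frame -1: GCT ATC ATA AGA ATG GAG CCG TTC TAG TAT GGT ACT CTC TCC GGT GAT CTG — ATG at 13, stop TAG at 25 → 15 nt.
Frame -2: CTA TCA TAA GAA TGG AGC CGT TCT AGT ATG GTA CTC TCT CCG GTG ATC TGA — ATG at 29, stop TGA at 50 → 24 nt.
Frame -3: TAT CAT AAG AAT GGA GCC GTT CTA GTA TGG TAC TCT CTC CGG TGA TCT GAG — no ATG→stop ORF.
Longest: frame -2, positions 29–52, 24 nt = 8 codons = 7 aa. → 24 nucleotides.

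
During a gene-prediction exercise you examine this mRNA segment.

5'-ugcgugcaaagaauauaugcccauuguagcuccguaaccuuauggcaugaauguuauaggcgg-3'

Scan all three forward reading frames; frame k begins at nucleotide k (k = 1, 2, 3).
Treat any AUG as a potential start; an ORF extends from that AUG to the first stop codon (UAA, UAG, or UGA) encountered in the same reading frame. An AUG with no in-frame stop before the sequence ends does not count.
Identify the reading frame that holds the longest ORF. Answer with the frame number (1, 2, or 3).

Frame 1: UGC GUG CAA AGA AUA UAU GCC CAU UGU AGC UCC GUA ACC UUA UGG CAU GAA UGU UAU AGG CGG — no AUG→stop ORF.
Frame 2: GCG UGC AAA GAA UAU AUG CCC AUU GUA GCU CCG UAA CCU UAU GGC AUG AAU GUU AUA GGC — AUG at 17, stop UAA at 35 → 21 nt.
Frame 3: CGU GCA AAG AAU AUA UGC CCA UUG UAG CUC CGU AAC CUU AUG GCA UGA AUG UUA UAG GCG — AUG at 42, stop UGA at 48 → 9 nt; AUG at 51, stop UAG at 57 → 9 nt.
Longest ORF is 21 nt in frame 2 (positions 17–37).

2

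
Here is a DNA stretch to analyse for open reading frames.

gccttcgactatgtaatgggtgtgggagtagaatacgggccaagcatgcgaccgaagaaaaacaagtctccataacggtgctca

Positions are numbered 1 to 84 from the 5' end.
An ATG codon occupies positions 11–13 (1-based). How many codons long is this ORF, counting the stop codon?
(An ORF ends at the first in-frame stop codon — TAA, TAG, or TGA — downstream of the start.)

Codons from position 11: ATG (11–13), TAA (14–16).
TAA is the first in-frame stop; that's 2 codons including the stop.

2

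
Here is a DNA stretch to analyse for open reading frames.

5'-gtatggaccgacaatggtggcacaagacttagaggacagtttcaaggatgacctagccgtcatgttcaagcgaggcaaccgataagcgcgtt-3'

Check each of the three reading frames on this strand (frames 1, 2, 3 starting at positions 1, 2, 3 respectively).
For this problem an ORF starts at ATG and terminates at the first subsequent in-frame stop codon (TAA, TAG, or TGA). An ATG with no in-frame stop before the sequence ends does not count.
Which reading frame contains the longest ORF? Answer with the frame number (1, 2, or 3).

Frame 1: GTA TGG ACC GAC AAT GGT GGC ACA AGA CTT AGA GGA CAG TTT CAA GGA TGA CCT AGC CGT CAT GTT CAA GCG AGG CAA CCG ATA AGC GCG — no ATG→stop ORF.
Frame 2: TAT GGA CCG ACA ATG GTG GCA CAA GAC TTA GAG GAC AGT TTC AAG GAT GAC CTA GCC GTC ATG TTC AAG CGA GGC AAC CGA TAA GCG CGT — ATG at 14, stop TAA at 83 → 72 nt; ATG at 62, stop TAA at 83 → 24 nt.
Frame 3: ATG GAC CGA CAA TGG TGG CAC AAG ACT TAG AGG ACA GTT TCA AGG ATG ACC TAG CCG TCA TGT TCA AGC GAG GCA ACC GAT AAG CGC GTT — ATG at 3, stop TAG at 30 → 30 nt; ATG at 48, stop TAG at 54 → 9 nt.
Longest ORF is 72 nt in frame 2 (positions 14–85).

2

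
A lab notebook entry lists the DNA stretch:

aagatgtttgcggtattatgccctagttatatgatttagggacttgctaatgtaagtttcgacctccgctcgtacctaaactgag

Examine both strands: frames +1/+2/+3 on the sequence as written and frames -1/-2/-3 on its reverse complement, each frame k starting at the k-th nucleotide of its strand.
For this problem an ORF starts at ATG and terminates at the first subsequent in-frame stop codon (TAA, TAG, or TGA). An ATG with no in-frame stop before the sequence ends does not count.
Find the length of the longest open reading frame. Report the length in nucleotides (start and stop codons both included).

Reverse complement (5'→3'): CTCAGTTTAGGTACGAGCGGAGGTCGAAACTTACATTAGCAAGTCCCTAAATCATATAACTAGGGCATAATACCGCAAACATCTT
Frame +1: AAG ATG TTT GCG GTA TTA TGC CCT AGT TAT ATG ATT TAG GGA CTT GCT AAT GTA AGT TTC GAC CTC CGC TCG TAC CTA AAC TGA — ATG at 4, stop TAG at 37 → 36 nt; ATG at 31, stop TAG at 37 → 9 nt.
Frame +2: AGA TGT TTG CGG TAT TAT GCC CTA GTT ATA TGA TTT AGG GAC TTG CTA ATG TAA GTT TCG ACC TCC GCT CGT ACC TAA ACT GAG — ATG at 50, stop TAA at 53 → 6 nt.
Frame +3: GAT GTT TGC GGT ATT ATG CCC TAG TTA TAT GAT TTA GGG ACT TGC TAA TGT AAG TTT CGA CCT CCG CTC GTA CCT AAA CTG — ATG at 18, stop TAG at 24 → 9 nt.
Frame -1: CTC AGT TTA GGT ACG AGC GGA GGT CGA AAC TTA CAT TAG CAA GTC CCT AAA TCA TAT AAC TAG GGC ATA ATA CCG CAA ACA TCT — no ATG→stop ORF.
Frame -2: TCA GTT TAG GTA CGA GCG GAG GTC GAA ACT TAC ATT AGC AAG TCC CTA AAT CAT ATA ACT AGG GCA TAA TAC CGC AAA CAT CTT — no ATG→stop ORF.
Frame -3: CAG TTT AGG TAC GAG CGG AGG TCG AAA CTT ACA TTA GCA AGT CCC TAA ATC ATA TAA CTA GGG CAT AAT ACC GCA AAC ATC — no ATG→stop ORF.
Longest: frame +1, positions 4–39, 36 nt = 12 codons = 11 aa. → 36 nucleotides.

36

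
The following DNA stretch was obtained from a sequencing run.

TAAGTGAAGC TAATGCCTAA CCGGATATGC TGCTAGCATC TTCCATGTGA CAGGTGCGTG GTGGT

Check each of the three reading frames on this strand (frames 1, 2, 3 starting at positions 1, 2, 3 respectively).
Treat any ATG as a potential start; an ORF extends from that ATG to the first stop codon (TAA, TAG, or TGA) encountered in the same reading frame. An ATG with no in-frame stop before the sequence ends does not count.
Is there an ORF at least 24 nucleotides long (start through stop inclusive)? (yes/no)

Frame 1: TAA GTG AAG CTA ATG CCT AAC CGG ATA TGC TGC TAG CAT CTT CCA TGT GAC AGG TGC GTG GTG — ATG at 13, stop TAG at 34 → 24 nt.
Frame 2: AAG TGA AGC TAA TGC CTA ACC GGA TAT GCT GCT AGC ATC TTC CAT GTG ACA GGT GCG TGG TGG — no ATG→stop ORF.
Frame 3: AGT GAA GCT AAT GCC TAA CCG GAT ATG CTG CTA GCA TCT TCC ATG TGA CAG GTG CGT GGT GGT — ATG at 27, stop TGA at 48 → 24 nt; ATG at 45, stop TGA at 48 → 6 nt.
Frame 1 has an ORF of 24 nucleotides (positions 13–36) ≥ 24, so yes.

yes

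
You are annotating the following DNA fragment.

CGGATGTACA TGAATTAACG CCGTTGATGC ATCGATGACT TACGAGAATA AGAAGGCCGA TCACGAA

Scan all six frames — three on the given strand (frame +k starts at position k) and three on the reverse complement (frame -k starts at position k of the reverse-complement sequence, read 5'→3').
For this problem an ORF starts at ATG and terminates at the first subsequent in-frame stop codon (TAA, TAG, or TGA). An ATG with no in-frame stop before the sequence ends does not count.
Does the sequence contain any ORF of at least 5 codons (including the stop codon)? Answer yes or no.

yes

Reverse complement (5'→3'): TTCGTGATCGGCCTTCTTATTCTCGTAAGTCATCGATGCATCAACGGCGTTAATTCATGTACATCCG
Frame +1: CGG ATG TAC ATG AAT TAA CGC CGT TGA TGC ATC GAT GAC TTA CGA GAA TAA GAA GGC CGA TCA CGA — ATG at 4, stop TAA at 16 → 15 nt; ATG at 10, stop TAA at 16 → 9 nt.
Frame +2: GGA TGT ACA TGA ATT AAC GCC GTT GAT GCA TCG ATG ACT TAC GAG AAT AAG AAG GCC GAT CAC GAA — no ATG→stop ORF.
Frame +3: GAT GTA CAT GAA TTA ACG CCG TTG ATG CAT CGA TGA CTT ACG AGA ATA AGA AGG CCG ATC ACG — ATG at 27, stop TGA at 36 → 12 nt.
Frame -1: TTC GTG ATC GGC CTT CTT ATT CTC GTA AGT CAT CGA TGC ATC AAC GGC GTT AAT TCA TGT ACA TCC — no ATG→stop ORF.
Frame -2: TCG TGA TCG GCC TTC TTA TTC TCG TAA GTC ATC GAT GCA TCA ACG GCG TTA ATT CAT GTA CAT CCG — no ATG→stop ORF.
Frame -3: CGT GAT CGG CCT TCT TAT TCT CGT AAG TCA TCG ATG CAT CAA CGG CGT TAA TTC ATG TAC ATC — ATG at 36, stop TAA at 51 → 18 nt.
Frame +1 has an ORF of 5 codons (positions 4–18) ≥ 5, so yes.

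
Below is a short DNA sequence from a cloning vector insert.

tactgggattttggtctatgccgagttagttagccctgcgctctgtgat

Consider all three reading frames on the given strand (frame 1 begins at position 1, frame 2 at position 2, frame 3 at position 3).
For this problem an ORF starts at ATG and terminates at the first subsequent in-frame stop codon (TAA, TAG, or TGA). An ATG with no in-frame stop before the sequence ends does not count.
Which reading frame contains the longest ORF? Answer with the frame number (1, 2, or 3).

3

Frame 1: TAC TGG GAT TTT GGT CTA TGC CGA GTT AGT TAG CCC TGC GCT CTG TGA — no ATG→stop ORF.
Frame 2: ACT GGG ATT TTG GTC TAT GCC GAG TTA GTT AGC CCT GCG CTC TGT GAT — no ATG→stop ORF.
Frame 3: CTG GGA TTT TGG TCT ATG CCG AGT TAG TTA GCC CTG CGC TCT GTG — ATG at 18, stop TAG at 27 → 12 nt.
Longest ORF is 12 nt in frame 3 (positions 18–29).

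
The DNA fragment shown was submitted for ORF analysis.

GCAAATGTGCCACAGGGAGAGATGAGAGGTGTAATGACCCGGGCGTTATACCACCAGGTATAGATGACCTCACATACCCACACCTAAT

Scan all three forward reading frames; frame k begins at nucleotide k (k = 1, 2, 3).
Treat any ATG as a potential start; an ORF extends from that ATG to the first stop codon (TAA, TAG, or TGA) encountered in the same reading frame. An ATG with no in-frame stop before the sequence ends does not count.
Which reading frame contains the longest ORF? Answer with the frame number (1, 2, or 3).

Frame 1: GCA AAT GTG CCA CAG GGA GAG ATG AGA GGT GTA ATG ACC CGG GCG TTA TAC CAC CAG GTA TAG ATG ACC TCA CAT ACC CAC ACC TAA — ATG at 22, stop TAG at 61 → 42 nt; ATG at 34, stop TAG at 61 → 30 nt; ATG at 64, stop TAA at 85 → 24 nt.
Frame 2: CAA ATG TGC CAC AGG GAG AGA TGA GAG GTG TAA TGA CCC GGG CGT TAT ACC ACC AGG TAT AGA TGA CCT CAC ATA CCC ACA CCT AAT — ATG at 5, stop TGA at 23 → 21 nt.
Frame 3: AAA TGT GCC ACA GGG AGA GAT GAG AGG TGT AAT GAC CCG GGC GTT ATA CCA CCA GGT ATA GAT GAC CTC ACA TAC CCA CAC CTA — no ATG→stop ORF.
Longest ORF is 42 nt in frame 1 (positions 22–63).

1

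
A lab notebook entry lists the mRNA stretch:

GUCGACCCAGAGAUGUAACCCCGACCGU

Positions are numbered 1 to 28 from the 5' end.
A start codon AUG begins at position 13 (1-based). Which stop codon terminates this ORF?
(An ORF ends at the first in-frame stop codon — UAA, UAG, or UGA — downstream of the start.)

Codons from position 13: AUG (13–15), UAA (16–18).
The first in-frame stop codon is UAA.

UAA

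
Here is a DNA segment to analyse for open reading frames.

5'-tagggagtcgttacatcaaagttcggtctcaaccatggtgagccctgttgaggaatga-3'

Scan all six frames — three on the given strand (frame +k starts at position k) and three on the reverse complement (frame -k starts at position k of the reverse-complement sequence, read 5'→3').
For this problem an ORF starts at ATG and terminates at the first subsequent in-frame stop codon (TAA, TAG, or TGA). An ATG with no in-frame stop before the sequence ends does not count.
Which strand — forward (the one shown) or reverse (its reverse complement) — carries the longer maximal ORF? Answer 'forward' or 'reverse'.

forward

Reverse complement (5'→3'): TCATTCCTCAACAGGGCTCACCATGGTTGAGACCGAACTTTGATGTAACGACTCCCTA
Frame +1: TAG GGA GTC GTT ACA TCA AAG TTC GGT CTC AAC CAT GGT GAG CCC TGT TGA GGA ATG — no ATG→stop ORF.
Frame +2: AGG GAG TCG TTA CAT CAA AGT TCG GTC TCA ACC ATG GTG AGC CCT GTT GAG GAA TGA — ATG at 35, stop TGA at 56 → 24 nt.
Frame +3: GGG AGT CGT TAC ATC AAA GTT CGG TCT CAA CCA TGG TGA GCC CTG TTG AGG AAT — no ATG→stop ORF.
Frame -1: TCA TTC CTC AAC AGG GCT CAC CAT GGT TGA GAC CGA ACT TTG ATG TAA CGA CTC CCT — ATG at 43, stop TAA at 46 → 6 nt.
Frame -2: CAT TCC TCA ACA GGG CTC ACC ATG GTT GAG ACC GAA CTT TGA TGT AAC GAC TCC CTA — ATG at 23, stop TGA at 41 → 21 nt.
Frame -3: ATT CCT CAA CAG GGC TCA CCA TGG TTG AGA CCG AAC TTT GAT GTA ACG ACT CCC — no ATG→stop ORF.
Forward-strand max 24 nt; reverse-strand max 21 nt. The forward strand has the longer ORF.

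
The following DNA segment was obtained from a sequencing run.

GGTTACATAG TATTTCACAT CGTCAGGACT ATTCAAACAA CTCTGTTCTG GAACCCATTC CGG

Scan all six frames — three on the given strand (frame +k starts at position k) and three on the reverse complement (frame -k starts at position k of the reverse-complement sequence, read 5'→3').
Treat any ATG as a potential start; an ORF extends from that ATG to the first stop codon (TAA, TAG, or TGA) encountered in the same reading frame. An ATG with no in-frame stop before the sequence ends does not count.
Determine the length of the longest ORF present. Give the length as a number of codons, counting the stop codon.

10

Reverse complement (5'→3'): CCGGAATGGGTTCCAGAACAGAGTTGTTTGAATAGTCCTGACGATGTGAAATACTATGTAACC
Frame +1: GGT TAC ATA GTA TTT CAC ATC GTC AGG ACT ATT CAA ACA ACT CTG TTC TGG AAC CCA TTC CGG — no ATG→stop ORF.
Frame +2: GTT ACA TAG TAT TTC ACA TCG TCA GGA CTA TTC AAA CAA CTC TGT TCT GGA ACC CAT TCC — no ATG→stop ORF.
Frame +3: TTA CAT AGT ATT TCA CAT CGT CAG GAC TAT TCA AAC AAC TCT GTT CTG GAA CCC ATT CCG — no ATG→stop ORF.
Frame -1: CCG GAA TGG GTT CCA GAA CAG AGT TGT TTG AAT AGT CCT GAC GAT GTG AAA TAC TAT GTA ACC — no ATG→stop ORF.
Frame -2: CGG AAT GGG TTC CAG AAC AGA GTT GTT TGA ATA GTC CTG ACG ATG TGA AAT ACT ATG TAA — ATG at 44, stop TGA at 47 → 6 nt; ATG at 56, stop TAA at 59 → 6 nt.
Frame -3: GGA ATG GGT TCC AGA ACA GAG TTG TTT GAA TAG TCC TGA CGA TGT GAA ATA CTA TGT AAC — ATG at 6, stop TAG at 33 → 30 nt.
Longest: frame -3, positions 6–35, 30 nt = 10 codons = 9 aa. → 10 codons.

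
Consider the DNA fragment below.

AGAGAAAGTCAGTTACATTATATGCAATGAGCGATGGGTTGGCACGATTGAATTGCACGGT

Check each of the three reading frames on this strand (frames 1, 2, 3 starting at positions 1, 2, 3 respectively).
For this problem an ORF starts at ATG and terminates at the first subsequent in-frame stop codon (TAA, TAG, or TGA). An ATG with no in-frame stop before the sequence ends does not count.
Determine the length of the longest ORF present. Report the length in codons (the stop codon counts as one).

Frame 1: AGA GAA AGT CAG TTA CAT TAT ATG CAA TGA GCG ATG GGT TGG CAC GAT TGA ATT GCA CGG — ATG at 22, stop TGA at 28 → 9 nt; ATG at 34, stop TGA at 49 → 18 nt.
Frame 2: GAG AAA GTC AGT TAC ATT ATA TGC AAT GAG CGA TGG GTT GGC ACG ATT GAA TTG CAC GGT — no ATG→stop ORF.
Frame 3: AGA AAG TCA GTT ACA TTA TAT GCA ATG AGC GAT GGG TTG GCA CGA TTG AAT TGC ACG — no ATG→stop ORF.
Longest: frame 1, positions 34–51, 18 nt = 6 codons = 5 aa. → 6 codons.

6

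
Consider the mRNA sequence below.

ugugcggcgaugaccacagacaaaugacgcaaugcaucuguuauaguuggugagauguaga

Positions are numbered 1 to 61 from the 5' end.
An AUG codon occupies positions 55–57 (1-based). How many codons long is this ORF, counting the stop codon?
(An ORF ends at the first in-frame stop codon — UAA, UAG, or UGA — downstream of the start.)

2

Codons from position 55: AUG (55–57), UAG (58–60).
UAG is the first in-frame stop; that's 2 codons including the stop.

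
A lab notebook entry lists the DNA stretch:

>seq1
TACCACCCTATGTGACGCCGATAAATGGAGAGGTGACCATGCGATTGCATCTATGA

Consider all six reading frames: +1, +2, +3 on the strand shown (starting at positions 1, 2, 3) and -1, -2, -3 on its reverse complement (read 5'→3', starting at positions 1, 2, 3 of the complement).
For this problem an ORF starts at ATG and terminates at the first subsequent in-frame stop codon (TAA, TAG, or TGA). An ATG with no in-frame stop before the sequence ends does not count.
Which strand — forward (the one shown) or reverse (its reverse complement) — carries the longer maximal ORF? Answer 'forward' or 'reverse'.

Reverse complement (5'→3'): TCATAGATGCAATCGCATGGTCACCTCTCCATTTATCGGCGTCACATAGGGTGGTA
Frame +1: TAC CAC CCT ATG TGA CGC CGA TAA ATG GAG AGG TGA CCA TGC GAT TGC ATC TAT — ATG at 10, stop TGA at 13 → 6 nt; ATG at 25, stop TGA at 34 → 12 nt.
Frame +2: ACC ACC CTA TGT GAC GCC GAT AAA TGG AGA GGT GAC CAT GCG ATT GCA TCT ATG — no ATG→stop ORF.
Frame +3: CCA CCC TAT GTG ACG CCG ATA AAT GGA GAG GTG ACC ATG CGA TTG CAT CTA TGA — ATG at 39, stop TGA at 54 → 18 nt.
Frame -1: TCA TAG ATG CAA TCG CAT GGT CAC CTC TCC ATT TAT CGG CGT CAC ATA GGG TGG — no ATG→stop ORF.
Frame -2: CAT AGA TGC AAT CGC ATG GTC ACC TCT CCA TTT ATC GGC GTC ACA TAG GGT GGT — ATG at 17, stop TAG at 47 → 33 nt.
Frame -3: ATA GAT GCA ATC GCA TGG TCA CCT CTC CAT TTA TCG GCG TCA CAT AGG GTG GTA — no ATG→stop ORF.
Forward-strand max 18 nt; reverse-strand max 33 nt. The reverse strand has the longer ORF.

reverse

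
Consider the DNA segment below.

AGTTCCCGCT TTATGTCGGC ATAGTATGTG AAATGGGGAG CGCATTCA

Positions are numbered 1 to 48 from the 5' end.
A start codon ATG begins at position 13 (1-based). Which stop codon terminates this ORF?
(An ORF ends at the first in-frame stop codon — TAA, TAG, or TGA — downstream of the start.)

TAG

Codons from position 13: ATG (13–15), TCG (16–18), GCA (19–21), TAG (22–24).
The first in-frame stop codon is TAG.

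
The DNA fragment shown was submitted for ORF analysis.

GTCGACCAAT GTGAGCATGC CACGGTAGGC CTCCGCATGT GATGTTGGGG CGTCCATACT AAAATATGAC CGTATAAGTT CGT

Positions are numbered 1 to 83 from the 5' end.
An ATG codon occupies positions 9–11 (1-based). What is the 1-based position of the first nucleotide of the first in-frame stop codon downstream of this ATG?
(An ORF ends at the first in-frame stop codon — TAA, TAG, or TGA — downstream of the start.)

Codons from position 9: ATG (9–11), TGA (12–14).
TGA is a stop codon; it begins at position 12.

12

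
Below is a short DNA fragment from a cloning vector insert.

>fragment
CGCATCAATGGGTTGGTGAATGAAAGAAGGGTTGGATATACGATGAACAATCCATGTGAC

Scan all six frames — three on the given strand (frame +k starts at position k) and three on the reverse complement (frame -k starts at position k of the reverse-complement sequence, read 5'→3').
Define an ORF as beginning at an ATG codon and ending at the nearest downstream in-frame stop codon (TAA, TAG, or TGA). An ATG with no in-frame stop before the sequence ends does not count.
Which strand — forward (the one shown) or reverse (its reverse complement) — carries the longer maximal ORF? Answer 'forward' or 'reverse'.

reverse

Reverse complement (5'→3'): GTCACATGGATTGTTCATCGTATATCCAACCCTTCTTTCATTCACCAACCCATTGATGCG
Frame +1: CGC ATC AAT GGG TTG GTG AAT GAA AGA AGG GTT GGA TAT ACG ATG AAC AAT CCA TGT GAC — no ATG→stop ORF.
Frame +2: GCA TCA ATG GGT TGG TGA ATG AAA GAA GGG TTG GAT ATA CGA TGA ACA ATC CAT GTG — ATG at 8, stop TGA at 17 → 12 nt; ATG at 20, stop TGA at 44 → 27 nt.
Frame +3: CAT CAA TGG GTT GGT GAA TGA AAG AAG GGT TGG ATA TAC GAT GAA CAA TCC ATG TGA — ATG at 54, stop TGA at 57 → 6 nt.
Frame -1: GTC ACA TGG ATT GTT CAT CGT ATA TCC AAC CCT TCT TTC ATT CAC CAA CCC ATT GAT GCG — no ATG→stop ORF.
Frame -2: TCA CAT GGA TTG TTC ATC GTA TAT CCA ACC CTT CTT TCA TTC ACC AAC CCA TTG ATG — no ATG→stop ORF.
Frame -3: CAC ATG GAT TGT TCA TCG TAT ATC CAA CCC TTC TTT CAT TCA CCA ACC CAT TGA TGC — ATG at 6, stop TGA at 54 → 51 nt.
Forward-strand max 27 nt; reverse-strand max 51 nt. The reverse strand has the longer ORF.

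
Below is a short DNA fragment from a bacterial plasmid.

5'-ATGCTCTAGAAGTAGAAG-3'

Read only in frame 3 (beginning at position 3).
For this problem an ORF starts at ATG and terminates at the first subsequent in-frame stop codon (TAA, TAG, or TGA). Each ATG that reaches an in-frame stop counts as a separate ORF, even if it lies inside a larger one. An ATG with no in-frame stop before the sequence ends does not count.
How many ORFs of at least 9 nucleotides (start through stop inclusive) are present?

Frame 3: GCT CTA GAA GTA GAA — no ATG→stop ORF.
No ORF reaches 9 nucleotides. Count = 0.

0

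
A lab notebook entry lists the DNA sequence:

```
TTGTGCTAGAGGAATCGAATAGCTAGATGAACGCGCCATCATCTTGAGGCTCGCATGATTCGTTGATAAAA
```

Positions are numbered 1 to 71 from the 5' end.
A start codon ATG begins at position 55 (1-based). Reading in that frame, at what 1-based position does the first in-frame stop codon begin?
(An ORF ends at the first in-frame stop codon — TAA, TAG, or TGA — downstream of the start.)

Codons from position 55: ATG (55–57), ATT (58–60), CGT (61–63), TGA (64–66).
TGA is a stop codon; it begins at position 64.

64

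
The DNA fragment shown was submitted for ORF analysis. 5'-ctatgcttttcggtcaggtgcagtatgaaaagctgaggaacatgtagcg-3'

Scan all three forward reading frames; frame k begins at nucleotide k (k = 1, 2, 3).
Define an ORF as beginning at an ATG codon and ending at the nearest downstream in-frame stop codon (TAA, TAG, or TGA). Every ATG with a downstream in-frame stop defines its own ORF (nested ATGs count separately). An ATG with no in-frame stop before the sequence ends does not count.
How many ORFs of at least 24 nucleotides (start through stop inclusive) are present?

Frame 1: CTA TGC TTT TCG GTC AGG TGC AGT ATG AAA AGC TGA GGA ACA TGT AGC — ATG at 25, stop TGA at 34 → 12 nt.
Frame 2: TAT GCT TTT CGG TCA GGT GCA GTA TGA AAA GCT GAG GAA CAT GTA GCG — no ATG→stop ORF.
Frame 3: ATG CTT TTC GGT CAG GTG CAG TAT GAA AAG CTG AGG AAC ATG TAG — ATG at 3, stop TAG at 45 → 45 nt; ATG at 42, stop TAG at 45 → 6 nt.
ORFs ≥ 24 nucleotides: frame 3 3–47 (45 nucleotides). Count = 1.

1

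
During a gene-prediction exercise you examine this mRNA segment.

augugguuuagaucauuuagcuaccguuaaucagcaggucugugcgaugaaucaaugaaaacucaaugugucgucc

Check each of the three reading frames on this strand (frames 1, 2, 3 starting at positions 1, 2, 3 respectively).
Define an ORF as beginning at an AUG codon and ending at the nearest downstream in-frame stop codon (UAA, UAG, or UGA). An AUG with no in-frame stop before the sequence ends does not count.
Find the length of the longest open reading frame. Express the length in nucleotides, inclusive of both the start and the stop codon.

30

Frame 1: AUG UGG UUU AGA UCA UUU AGC UAC CGU UAA UCA GCA GGU CUG UGC GAU GAA UCA AUG AAA ACU CAA UGU GUC GUC — AUG at 1, stop UAA at 28 → 30 nt.
Frame 2: UGU GGU UUA GAU CAU UUA GCU ACC GUU AAU CAG CAG GUC UGU GCG AUG AAU CAA UGA AAA CUC AAU GUG UCG UCC — AUG at 47, stop UGA at 56 → 12 nt.
Frame 3: GUG GUU UAG AUC AUU UAG CUA CCG UUA AUC AGC AGG UCU GUG CGA UGA AUC AAU GAA AAC UCA AUG UGU CGU — no AUG→stop ORF.
Longest: frame 1, positions 1–30, 30 nt = 10 codons = 9 aa. → 30 nucleotides.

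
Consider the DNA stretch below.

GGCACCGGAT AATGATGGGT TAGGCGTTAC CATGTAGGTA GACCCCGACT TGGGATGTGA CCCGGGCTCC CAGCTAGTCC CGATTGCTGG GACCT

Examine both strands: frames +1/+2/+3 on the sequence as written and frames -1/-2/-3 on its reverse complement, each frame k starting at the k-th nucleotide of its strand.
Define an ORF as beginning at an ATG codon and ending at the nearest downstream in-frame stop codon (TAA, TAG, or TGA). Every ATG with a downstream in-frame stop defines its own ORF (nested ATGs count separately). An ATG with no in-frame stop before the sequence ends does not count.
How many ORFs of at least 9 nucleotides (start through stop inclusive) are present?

2

Reverse complement (5'→3'): AGGTCCCAGCAATCGGGACTAGCTGGGAGCCCGGGTCACATCCCAAGTCGGGGTCTACCTACATGGTAACGCCTAACCCATCATTATCCGGTGCC
Frame +1: GGC ACC GGA TAA TGA TGG GTT AGG CGT TAC CAT GTA GGT AGA CCC CGA CTT GGG ATG TGA CCC GGG CTC CCA GCT AGT CCC GAT TGC TGG GAC — ATG at 55, stop TGA at 58 → 6 nt.
Frame +2: GCA CCG GAT AAT GAT GGG TTA GGC GTT ACC ATG TAG GTA GAC CCC GAC TTG GGA TGT GAC CCG GGC TCC CAG CTA GTC CCG ATT GCT GGG ACC — ATG at 32, stop TAG at 35 → 6 nt.
Frame +3: CAC CGG ATA ATG ATG GGT TAG GCG TTA CCA TGT AGG TAG ACC CCG ACT TGG GAT GTG ACC CGG GCT CCC AGC TAG TCC CGA TTG CTG GGA CCT — ATG at 12, stop TAG at 21 → 12 nt; ATG at 15, stop TAG at 21 → 9 nt.
Frame -1: AGG TCC CAG CAA TCG GGA CTA GCT GGG AGC CCG GGT CAC ATC CCA AGT CGG GGT CTA CCT ACA TGG TAA CGC CTA ACC CAT CAT TAT CCG GTG — no ATG→stop ORF.
Frame -2: GGT CCC AGC AAT CGG GAC TAG CTG GGA GCC CGG GTC ACA TCC CAA GTC GGG GTC TAC CTA CAT GGT AAC GCC TAA CCC ATC ATT ATC CGG TGC — no ATG→stop ORF.
Frame -3: GTC CCA GCA ATC GGG ACT AGC TGG GAG CCC GGG TCA CAT CCC AAG TCG GGG TCT ACC TAC ATG GTA ACG CCT AAC CCA TCA TTA TCC GGT GCC — no ATG→stop ORF.
ORFs ≥ 9 nucleotides: frame +3 12–23 (12 nucleotides), frame +3 15–23 (9 nucleotides). Count = 2.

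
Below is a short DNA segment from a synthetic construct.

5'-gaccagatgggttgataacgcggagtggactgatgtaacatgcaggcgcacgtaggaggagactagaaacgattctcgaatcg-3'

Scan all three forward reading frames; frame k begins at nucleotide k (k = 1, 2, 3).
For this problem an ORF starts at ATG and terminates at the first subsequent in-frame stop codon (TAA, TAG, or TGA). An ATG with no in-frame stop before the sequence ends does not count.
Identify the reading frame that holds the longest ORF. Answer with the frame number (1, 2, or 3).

Frame 1: GAC CAG ATG GGT TGA TAA CGC GGA GTG GAC TGA TGT AAC ATG CAG GCG CAC GTA GGA GGA GAC TAG AAA CGA TTC TCG AAT — ATG at 7, stop TGA at 13 → 9 nt; ATG at 40, stop TAG at 64 → 27 nt.
Frame 2: ACC AGA TGG GTT GAT AAC GCG GAG TGG ACT GAT GTA ACA TGC AGG CGC ACG TAG GAG GAG ACT AGA AAC GAT TCT CGA ATC — no ATG→stop ORF.
Frame 3: CCA GAT GGG TTG ATA ACG CGG AGT GGA CTG ATG TAA CAT GCA GGC GCA CGT AGG AGG AGA CTA GAA ACG ATT CTC GAA TCG — ATG at 33, stop TAA at 36 → 6 nt.
Longest ORF is 27 nt in frame 1 (positions 40–66).

1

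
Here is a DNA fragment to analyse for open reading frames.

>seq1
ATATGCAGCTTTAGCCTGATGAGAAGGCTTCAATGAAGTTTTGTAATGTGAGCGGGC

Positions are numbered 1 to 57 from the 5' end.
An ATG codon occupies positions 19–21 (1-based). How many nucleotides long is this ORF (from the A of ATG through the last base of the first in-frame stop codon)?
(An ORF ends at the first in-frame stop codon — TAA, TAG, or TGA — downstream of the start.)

18

Codons from position 19: ATG (19–21), AGA (22–24), AGG (25–27), CTT (28–30), CAA (31–33), TGA (34–36).
TGA is the first in-frame stop; ORF spans 19–36, 18 nucleotides.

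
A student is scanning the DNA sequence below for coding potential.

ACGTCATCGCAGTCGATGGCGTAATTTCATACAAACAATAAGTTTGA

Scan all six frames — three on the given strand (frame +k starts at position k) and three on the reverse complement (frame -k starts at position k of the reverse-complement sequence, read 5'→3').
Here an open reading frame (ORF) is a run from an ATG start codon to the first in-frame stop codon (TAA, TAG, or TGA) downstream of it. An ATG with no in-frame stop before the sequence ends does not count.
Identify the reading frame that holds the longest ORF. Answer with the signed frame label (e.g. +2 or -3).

Reverse complement (5'→3'): TCAAACTTATTGTTTGTATGAAATTACGCCATCGACTGCGATGACGT
Frame +1: ACG TCA TCG CAG TCG ATG GCG TAA TTT CAT ACA AAC AAT AAG TTT — ATG at 16, stop TAA at 22 → 9 nt.
Frame +2: CGT CAT CGC AGT CGA TGG CGT AAT TTC ATA CAA ACA ATA AGT TTG — no ATG→stop ORF.
Frame +3: GTC ATC GCA GTC GAT GGC GTA ATT TCA TAC AAA CAA TAA GTT TGA — no ATG→stop ORF.
Frame -1: TCA AAC TTA TTG TTT GTA TGA AAT TAC GCC ATC GAC TGC GAT GAC — no ATG→stop ORF.
Frame -2: CAA ACT TAT TGT TTG TAT GAA ATT ACG CCA TCG ACT GCG ATG ACG — no ATG→stop ORF.
Frame -3: AAA CTT ATT GTT TGT ATG AAA TTA CGC CAT CGA CTG CGA TGA CGT — ATG at 18, stop TGA at 42 → 27 nt.
Longest ORF is 27 nt in frame -3 (positions 18–44).

-3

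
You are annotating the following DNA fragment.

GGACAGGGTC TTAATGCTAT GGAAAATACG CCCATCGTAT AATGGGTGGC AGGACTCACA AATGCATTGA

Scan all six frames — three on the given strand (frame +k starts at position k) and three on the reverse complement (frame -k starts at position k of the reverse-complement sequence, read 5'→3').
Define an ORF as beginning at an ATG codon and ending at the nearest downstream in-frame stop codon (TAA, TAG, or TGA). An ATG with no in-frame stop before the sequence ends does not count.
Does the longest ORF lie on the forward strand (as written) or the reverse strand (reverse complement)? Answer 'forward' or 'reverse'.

Reverse complement (5'→3'): TCAATGCATTTGTGAGTCCTGCCACCCATTATACGATGGGCGTATTTTCCATAGCATTAAGACCCTGTCC
Frame +1: GGA CAG GGT CTT AAT GCT ATG GAA AAT ACG CCC ATC GTA TAA TGG GTG GCA GGA CTC ACA AAT GCA TTG — ATG at 19, stop TAA at 40 → 24 nt.
Frame +2: GAC AGG GTC TTA ATG CTA TGG AAA ATA CGC CCA TCG TAT AAT GGG TGG CAG GAC TCA CAA ATG CAT TGA — ATG at 14, stop TGA at 68 → 57 nt; ATG at 62, stop TGA at 68 → 9 nt.
Frame +3: ACA GGG TCT TAA TGC TAT GGA AAA TAC GCC CAT CGT ATA ATG GGT GGC AGG ACT CAC AAA TGC ATT — no ATG→stop ORF.
Frame -1: TCA ATG CAT TTG TGA GTC CTG CCA CCC ATT ATA CGA TGG GCG TAT TTT CCA TAG CAT TAA GAC CCT GTC — ATG at 4, stop TGA at 13 → 12 nt.
Frame -2: CAA TGC ATT TGT GAG TCC TGC CAC CCA TTA TAC GAT GGG CGT ATT TTC CAT AGC ATT AAG ACC CTG TCC — no ATG→stop ORF.
Frame -3: AAT GCA TTT GTG AGT CCT GCC ACC CAT TAT ACG ATG GGC GTA TTT TCC ATA GCA TTA AGA CCC TGT — no ATG→stop ORF.
Forward-strand max 57 nt; reverse-strand max 12 nt. The forward strand has the longer ORF.

forward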